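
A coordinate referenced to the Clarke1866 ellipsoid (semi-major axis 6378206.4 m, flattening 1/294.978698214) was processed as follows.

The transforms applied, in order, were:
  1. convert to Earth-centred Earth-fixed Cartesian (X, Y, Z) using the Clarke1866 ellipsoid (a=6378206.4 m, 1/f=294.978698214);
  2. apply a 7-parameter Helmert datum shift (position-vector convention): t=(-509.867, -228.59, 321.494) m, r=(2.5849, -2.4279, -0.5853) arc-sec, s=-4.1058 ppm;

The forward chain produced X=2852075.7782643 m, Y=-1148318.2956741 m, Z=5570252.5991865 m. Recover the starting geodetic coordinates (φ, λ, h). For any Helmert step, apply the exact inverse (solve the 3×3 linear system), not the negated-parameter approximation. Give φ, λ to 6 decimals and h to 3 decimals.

φ=61.262483°, λ=-21.921646°, h=760.403 m

start: X=2852075.7783, Y=-1148318.2957, Z=5570252.5992 m
→ Helmert⁻¹: X=2852666.1776, Y=-1148016.5226, Z=5569934.7830
→ geod (Bowring, a=6378206.400): φ=61.26248300°, λ=-21.92164600°, h=760.4030 m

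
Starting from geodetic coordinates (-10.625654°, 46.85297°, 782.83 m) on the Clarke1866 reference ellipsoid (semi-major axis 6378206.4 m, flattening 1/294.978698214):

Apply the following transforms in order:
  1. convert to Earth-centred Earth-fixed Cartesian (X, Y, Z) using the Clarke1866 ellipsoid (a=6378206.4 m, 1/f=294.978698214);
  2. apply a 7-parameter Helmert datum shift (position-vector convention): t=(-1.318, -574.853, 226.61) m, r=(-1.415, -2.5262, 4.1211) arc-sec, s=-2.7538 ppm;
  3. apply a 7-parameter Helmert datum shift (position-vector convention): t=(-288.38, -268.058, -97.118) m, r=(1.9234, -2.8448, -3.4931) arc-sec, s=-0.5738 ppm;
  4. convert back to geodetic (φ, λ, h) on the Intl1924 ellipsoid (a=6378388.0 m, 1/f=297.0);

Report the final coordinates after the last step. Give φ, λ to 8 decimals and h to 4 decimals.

start: φ=-10.625654°, λ=46.852970°, h=782.830 m
→ ECEF (a=6378206.400, f=1/294.978698214): X=4288108.2660, Y=4574839.7651, Z=-1168404.9076
→ Helmert 7p (PV): X=4288018.0458, Y=4574329.9733, Z=-1168153.9460
→ Helmert 7p (PV): X=4287820.7828, Y=4573997.5658, Z=-1168148.5983
→ geod (Bowring, a=6378388.000): φ=-10.62424986°, λ=46.84962329°, h=-248.1492 m

φ=-10.62424986°, λ=46.84962329°, h=-248.1492 m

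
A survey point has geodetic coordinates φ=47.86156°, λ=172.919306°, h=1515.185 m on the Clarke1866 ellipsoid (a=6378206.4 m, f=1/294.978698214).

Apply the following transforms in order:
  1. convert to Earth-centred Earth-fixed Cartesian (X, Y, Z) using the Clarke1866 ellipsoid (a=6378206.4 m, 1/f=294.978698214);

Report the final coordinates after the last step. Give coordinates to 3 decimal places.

X=-4255591.117 m, Y=528605.773 m, Z=4707481.864 m

start: φ=47.861560°, λ=172.919306°, h=1515.185 m
→ ECEF (a=6378206.400, f=1/294.978698214): X=-4255591.1168, Y=528605.7731, Z=4707481.8642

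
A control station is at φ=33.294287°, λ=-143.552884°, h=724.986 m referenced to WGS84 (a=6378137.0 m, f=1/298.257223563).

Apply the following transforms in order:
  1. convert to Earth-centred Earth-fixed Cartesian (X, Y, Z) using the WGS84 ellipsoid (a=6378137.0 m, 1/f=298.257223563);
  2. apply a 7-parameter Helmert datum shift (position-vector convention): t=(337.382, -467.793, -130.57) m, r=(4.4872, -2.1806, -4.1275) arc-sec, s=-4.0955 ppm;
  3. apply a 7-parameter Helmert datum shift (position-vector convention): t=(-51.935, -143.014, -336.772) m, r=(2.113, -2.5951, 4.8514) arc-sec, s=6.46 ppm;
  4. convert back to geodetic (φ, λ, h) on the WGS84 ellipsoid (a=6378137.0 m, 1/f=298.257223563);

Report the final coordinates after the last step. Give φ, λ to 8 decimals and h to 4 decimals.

φ=33.28794305°, λ=-143.54514031°, h=594.2194 m

start: φ=33.294287°, λ=-143.552884°, h=724.986 m
→ ECEF (a=6378137.000, f=1/298.257223563): X=-4293300.8752, Y=-3170747.2432, Z=3481683.8013
→ Helmert 7p (PV): X=-4293046.1662, Y=-3171191.8811, Z=3481424.6062
→ Helmert 7p (PV): X=-4293095.0480, Y=-3171492.0195, Z=3481023.8250
→ geod (Bowring, a=6378137.000): φ=33.28794305°, λ=-143.54514031°, h=594.2194 m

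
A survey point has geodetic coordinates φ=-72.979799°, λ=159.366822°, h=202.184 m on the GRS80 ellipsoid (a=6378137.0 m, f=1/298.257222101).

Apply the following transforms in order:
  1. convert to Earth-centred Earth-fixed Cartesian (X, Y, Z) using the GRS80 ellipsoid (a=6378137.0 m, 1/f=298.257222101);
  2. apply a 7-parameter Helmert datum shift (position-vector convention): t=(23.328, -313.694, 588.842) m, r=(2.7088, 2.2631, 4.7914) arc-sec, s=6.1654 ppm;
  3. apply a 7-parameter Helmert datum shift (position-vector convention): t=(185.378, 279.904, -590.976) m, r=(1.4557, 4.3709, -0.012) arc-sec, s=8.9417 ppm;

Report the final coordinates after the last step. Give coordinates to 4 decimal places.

X=-1752639.3337 m, Y=659979.8712 m, Z=-6076800.2426 m

start: φ=-72.979799°, λ=159.366822°, h=202.184 m
→ ECEF (a=6378137.000, f=1/298.257222101): X=-1752610.8371, Y=659921.6171, Z=-6076776.0037
→ Helmert 7p (PV): X=-1752680.3180, Y=659651.0841, Z=-6076196.7314
→ Helmert 7p (PV): X=-1752639.3337, Y=659979.8712, Z=-6076800.2426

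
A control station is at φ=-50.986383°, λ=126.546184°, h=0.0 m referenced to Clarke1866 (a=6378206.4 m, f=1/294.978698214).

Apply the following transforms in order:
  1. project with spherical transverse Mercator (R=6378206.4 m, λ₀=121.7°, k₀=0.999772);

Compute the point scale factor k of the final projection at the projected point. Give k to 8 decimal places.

start: φ=-50.986383°, λ=126.546184°, h=0.000 m
→ into tm (λ₀=121.7°): φ=-50.98638300°, λ−λ₀=4.84618400°
scale k = 1.00118881

1.00118881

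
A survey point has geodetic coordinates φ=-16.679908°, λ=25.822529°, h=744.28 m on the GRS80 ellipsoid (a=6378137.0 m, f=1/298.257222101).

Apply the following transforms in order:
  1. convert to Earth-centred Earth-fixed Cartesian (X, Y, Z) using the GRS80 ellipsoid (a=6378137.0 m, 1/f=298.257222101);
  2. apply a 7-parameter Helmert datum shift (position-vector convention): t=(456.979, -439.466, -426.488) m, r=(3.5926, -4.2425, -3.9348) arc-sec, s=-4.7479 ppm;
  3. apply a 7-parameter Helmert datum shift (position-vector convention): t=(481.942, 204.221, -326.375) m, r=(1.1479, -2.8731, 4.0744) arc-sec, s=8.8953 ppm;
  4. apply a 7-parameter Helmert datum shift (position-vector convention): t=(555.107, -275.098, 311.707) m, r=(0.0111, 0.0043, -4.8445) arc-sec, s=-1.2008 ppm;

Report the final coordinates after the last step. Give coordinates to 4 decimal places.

start: φ=-16.679908°, λ=25.822529°, h=744.280 m
→ ECEF (a=6378137.000, f=1/298.257222101): X=5501849.4418, Y=2662367.3659, Z=-1819142.3414
→ Helmert 7p (PV): X=5502368.5032, Y=2661841.9886, Z=-1819400.6582
→ Helmert 7p (PV): X=5502872.1529, Y=2662188.7035, Z=-1819651.7594
→ Helmert 7p (PV): X=5503483.1404, Y=2661781.2619, Z=-1819337.8388

X=5503483.1404 m, Y=2661781.2619 m, Z=-1819337.8388 m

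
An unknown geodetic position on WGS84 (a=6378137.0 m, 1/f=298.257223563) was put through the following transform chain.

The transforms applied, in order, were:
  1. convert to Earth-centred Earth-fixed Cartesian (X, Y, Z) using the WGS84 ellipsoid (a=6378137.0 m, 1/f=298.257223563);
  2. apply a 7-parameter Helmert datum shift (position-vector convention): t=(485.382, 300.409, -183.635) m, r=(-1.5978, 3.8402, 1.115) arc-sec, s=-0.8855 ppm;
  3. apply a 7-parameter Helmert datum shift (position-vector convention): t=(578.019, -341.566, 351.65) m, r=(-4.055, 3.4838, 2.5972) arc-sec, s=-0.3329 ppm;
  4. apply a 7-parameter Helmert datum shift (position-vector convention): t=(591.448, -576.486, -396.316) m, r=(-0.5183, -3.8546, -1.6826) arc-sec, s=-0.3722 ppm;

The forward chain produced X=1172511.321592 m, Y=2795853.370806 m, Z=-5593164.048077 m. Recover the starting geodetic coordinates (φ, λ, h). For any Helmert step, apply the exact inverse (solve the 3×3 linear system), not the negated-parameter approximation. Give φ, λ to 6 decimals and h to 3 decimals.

φ=-61.698757°, λ=67.280409°, h=187.112 m

start: X=1172511.3216, Y=2795853.3708, Z=-5593164.0481 m
→ Helmert⁻¹: X=1171792.9819, Y=2796454.5100, Z=-5592784.6848
→ Helmert⁻¹: X=1171345.0366, Y=2796892.2131, Z=-5593063.4282
→ Helmert⁻¹: X=1170979.9355, Y=2796631.2747, Z=-5592841.2809
→ geod (Bowring, a=6378137.000): φ=-61.69875700°, λ=67.28040900°, h=187.1120 m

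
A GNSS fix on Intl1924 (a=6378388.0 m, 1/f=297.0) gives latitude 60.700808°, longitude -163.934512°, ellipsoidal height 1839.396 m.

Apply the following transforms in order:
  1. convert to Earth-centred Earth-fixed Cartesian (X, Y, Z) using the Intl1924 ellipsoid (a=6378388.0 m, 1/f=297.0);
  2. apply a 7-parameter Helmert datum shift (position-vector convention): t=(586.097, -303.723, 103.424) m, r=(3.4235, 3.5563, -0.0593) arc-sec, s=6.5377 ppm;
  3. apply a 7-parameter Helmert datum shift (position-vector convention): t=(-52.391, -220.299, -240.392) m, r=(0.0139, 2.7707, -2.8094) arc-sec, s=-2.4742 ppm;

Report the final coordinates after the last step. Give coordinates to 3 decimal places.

X=-3007372.786 m, Y=-866845.198 m, Z=5540791.568 m

start: φ=60.700808°, λ=-163.934512°, h=1839.396 m
→ ECEF (a=6378388.000, f=1/297.0): X=-3008052.1767, Y=-866267.1449, Z=5540828.1970
→ Helmert 7p (PV): X=-3007390.4621, Y=-866667.6316, Z=5541005.3307
→ Helmert 7p (PV): X=-3007372.7858, Y=-866845.1980, Z=5540791.5681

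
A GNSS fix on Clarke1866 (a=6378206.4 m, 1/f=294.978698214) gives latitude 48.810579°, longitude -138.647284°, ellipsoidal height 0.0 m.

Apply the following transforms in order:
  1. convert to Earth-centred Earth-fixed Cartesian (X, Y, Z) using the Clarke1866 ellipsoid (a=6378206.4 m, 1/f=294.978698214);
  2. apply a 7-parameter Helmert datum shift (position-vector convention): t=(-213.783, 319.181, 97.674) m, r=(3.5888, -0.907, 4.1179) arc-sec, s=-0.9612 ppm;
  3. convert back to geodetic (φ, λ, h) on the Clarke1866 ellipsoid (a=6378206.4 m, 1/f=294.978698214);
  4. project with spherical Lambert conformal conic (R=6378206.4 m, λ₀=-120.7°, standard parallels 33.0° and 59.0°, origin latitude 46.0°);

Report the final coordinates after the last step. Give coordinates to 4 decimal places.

start: φ=48.810579°, λ=-138.647284°, h=0.000 m
→ ECEF (a=6378206.400, f=1/294.978698214): X=-3159096.6969, Y=-2780488.3128, Z=4776508.1555
→ Helmert 7p (PV): X=-3159272.9369, Y=-2780312.6341, Z=4776538.9693
→ geod (Bowring, a=6378206.400): φ=48.81065162°, λ=-138.65066466°, h=33.8791 m
→ lcc (R=6378206.4, λ₀=-120.7°): E=-1272024.9013, N=450116.8036

E=-1272024.9013 m, N=450116.8036 m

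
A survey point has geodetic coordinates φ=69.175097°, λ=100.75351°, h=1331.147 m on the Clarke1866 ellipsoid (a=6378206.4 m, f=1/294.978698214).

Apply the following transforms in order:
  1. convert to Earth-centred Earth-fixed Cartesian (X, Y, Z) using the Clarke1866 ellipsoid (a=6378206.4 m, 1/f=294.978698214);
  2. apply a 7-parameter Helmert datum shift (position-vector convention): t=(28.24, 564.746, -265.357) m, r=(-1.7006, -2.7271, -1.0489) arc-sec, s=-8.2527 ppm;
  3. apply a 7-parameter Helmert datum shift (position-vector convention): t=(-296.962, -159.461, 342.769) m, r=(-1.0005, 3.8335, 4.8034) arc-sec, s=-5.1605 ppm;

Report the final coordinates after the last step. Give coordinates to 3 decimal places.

X=-424703.225 m, Y=2235242.625 m, Z=5939973.995 m

start: φ=69.175097°, λ=100.753510°, h=1331.147 m
→ ECEF (a=6378206.400, f=1/294.978698214): X=-424431.3597, Y=2234797.2615, Z=5940003.2462
→ Helmert 7p (PV): X=-424466.7869, Y=2235394.6961, Z=5939664.8314
→ Helmert 7p (PV): X=-424703.2249, Y=2235242.6252, Z=5939973.9947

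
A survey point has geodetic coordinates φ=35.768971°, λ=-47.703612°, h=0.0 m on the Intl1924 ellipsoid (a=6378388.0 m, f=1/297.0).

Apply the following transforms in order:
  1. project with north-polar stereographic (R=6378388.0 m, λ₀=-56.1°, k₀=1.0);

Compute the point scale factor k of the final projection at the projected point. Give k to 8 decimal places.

1.26221321

start: φ=35.768971°, λ=-47.703612°, h=0.000 m
→ into stereo (λ₀=-56.1°): φ=35.76897100°, λ−λ₀=8.39638800°
scale k = 1.26221321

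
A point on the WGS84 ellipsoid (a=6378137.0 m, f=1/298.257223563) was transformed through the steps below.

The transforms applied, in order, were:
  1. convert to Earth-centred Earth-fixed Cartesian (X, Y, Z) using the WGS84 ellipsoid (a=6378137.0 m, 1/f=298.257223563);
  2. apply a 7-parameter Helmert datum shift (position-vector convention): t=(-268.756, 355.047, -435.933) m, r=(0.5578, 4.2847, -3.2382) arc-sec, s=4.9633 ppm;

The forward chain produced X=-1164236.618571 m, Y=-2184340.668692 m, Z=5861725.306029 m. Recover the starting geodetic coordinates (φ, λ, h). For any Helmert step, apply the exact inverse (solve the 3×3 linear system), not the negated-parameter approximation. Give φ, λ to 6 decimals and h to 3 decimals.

φ=67.244163°, λ=-118.049675°, h=3377.271 m

start: X=-1164236.6186, Y=-2184340.6687, Z=5861725.3060 m
→ Helmert⁻¹: X=-1164049.5601, Y=-2184687.2943, Z=5862113.8710
→ geod (Bowring, a=6378137.000): φ=67.24416300°, λ=-118.04967500°, h=3377.2710 m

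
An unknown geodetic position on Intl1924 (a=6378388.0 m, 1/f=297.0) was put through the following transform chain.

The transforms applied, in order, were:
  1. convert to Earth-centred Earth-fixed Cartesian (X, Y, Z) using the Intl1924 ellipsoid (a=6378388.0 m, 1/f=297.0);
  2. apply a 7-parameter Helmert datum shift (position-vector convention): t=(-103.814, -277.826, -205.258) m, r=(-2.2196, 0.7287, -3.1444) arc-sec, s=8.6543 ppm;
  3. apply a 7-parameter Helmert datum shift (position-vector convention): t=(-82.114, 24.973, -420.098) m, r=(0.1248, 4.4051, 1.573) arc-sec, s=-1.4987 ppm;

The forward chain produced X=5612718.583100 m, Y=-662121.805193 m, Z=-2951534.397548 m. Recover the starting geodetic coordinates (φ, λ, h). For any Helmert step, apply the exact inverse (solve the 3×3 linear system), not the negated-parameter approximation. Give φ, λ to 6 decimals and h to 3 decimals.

φ=-27.727386°, λ=-6.724388°, h=1969.500 m

start: X=5612718.5831, Y=-662121.8052, Z=-2951534.3975 m
→ Helmert⁻¹: X=5612867.0821, Y=-662192.3604, Z=-2950998.4504
→ Helmert⁻¹: X=5612942.8334, Y=-661791.4868, Z=-2950754.9474
→ geod (Bowring, a=6378388.000): φ=-27.72738600°, λ=-6.72438800°, h=1969.5000 m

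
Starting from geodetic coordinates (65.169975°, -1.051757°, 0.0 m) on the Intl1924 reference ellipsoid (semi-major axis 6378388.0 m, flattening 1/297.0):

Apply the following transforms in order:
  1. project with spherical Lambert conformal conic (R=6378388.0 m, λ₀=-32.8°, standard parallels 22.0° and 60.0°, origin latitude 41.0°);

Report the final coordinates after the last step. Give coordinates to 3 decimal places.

E=1514227.052 m, N=2904896.550 m

start: φ=65.169975°, λ=-1.051757°, h=0.000 m
→ lcc (R=6378388.0, λ₀=-32.8°): E=1514227.0518, N=2904896.5500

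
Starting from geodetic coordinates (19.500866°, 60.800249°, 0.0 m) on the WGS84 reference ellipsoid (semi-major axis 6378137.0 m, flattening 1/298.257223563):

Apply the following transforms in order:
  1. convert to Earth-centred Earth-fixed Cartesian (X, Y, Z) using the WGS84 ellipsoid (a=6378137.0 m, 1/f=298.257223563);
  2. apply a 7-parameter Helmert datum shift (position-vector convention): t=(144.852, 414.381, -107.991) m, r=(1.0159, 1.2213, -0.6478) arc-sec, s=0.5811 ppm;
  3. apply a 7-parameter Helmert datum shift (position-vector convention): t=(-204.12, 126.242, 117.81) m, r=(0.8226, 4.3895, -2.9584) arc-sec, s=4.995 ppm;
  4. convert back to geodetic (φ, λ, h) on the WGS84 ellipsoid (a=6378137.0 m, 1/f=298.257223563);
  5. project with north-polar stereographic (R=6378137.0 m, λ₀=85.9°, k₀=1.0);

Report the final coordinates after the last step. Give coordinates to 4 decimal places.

E=-3824070.4477 m, N=-8164141.7400 m

start: φ=19.500866°, λ=60.800249°, h=0.000 m
→ ECEF (a=6378137.000, f=1/298.257223563): X=2934213.1120, Y=5250209.7584, Z=2115692.6673
→ Helmert 7p (PV): X=2934388.6851, Y=5250607.5547, Z=2115594.3906
→ Helmert 7p (PV): X=2934319.5527, Y=5250709.4990, Z=2115681.2612
→ geod (Bowring, a=6378137.000): φ=19.49929688°, λ=60.80168627°, h=456.3572 m
→ stereo (R=6378137.0, λ₀=85.9°): E=-3824070.4477, N=-8164141.7400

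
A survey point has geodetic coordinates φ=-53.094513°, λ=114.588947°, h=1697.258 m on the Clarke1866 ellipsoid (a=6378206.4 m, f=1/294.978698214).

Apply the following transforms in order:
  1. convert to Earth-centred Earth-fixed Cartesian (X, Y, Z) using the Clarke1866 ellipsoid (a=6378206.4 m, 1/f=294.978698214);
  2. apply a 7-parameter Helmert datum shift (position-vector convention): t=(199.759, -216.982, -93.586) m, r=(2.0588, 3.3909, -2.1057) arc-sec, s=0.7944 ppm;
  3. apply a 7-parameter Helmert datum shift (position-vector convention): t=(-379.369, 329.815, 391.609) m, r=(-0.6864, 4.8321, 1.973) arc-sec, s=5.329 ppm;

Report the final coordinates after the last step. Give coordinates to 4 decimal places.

X=-1597995.7879 m, Y=3491422.8651 m, Z=-5077666.5114 m

start: φ=-53.094513°, λ=114.588947°, h=1697.258 m
→ ECEF (a=6378206.400, f=1/294.978698214): X=-1597606.2002, Y=3491253.8385, Z=-5078020.3564
→ Helmert 7p (PV): X=-1597455.5495, Y=3491106.6250, Z=-5078056.8650
→ Helmert 7p (PV): X=-1597995.7879, Y=3491422.8651, Z=-5077666.5114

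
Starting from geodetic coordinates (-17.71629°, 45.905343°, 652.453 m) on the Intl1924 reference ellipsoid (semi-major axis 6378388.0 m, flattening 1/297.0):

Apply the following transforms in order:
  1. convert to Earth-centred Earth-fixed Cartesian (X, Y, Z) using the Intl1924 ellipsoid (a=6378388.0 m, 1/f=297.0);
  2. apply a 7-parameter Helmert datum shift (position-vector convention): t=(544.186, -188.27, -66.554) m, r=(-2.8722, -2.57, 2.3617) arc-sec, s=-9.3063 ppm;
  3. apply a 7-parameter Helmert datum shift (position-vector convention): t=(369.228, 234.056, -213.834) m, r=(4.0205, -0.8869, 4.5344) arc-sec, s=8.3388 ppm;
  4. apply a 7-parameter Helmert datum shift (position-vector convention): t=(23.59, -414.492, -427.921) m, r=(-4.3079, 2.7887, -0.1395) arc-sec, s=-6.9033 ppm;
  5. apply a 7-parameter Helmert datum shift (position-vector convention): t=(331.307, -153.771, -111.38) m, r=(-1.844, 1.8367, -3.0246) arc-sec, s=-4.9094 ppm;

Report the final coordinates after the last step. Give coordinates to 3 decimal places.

X=4230758.159 m, Y=4364909.500 m, Z=-1929643.705 m

start: φ=-17.716290°, λ=45.905343°, h=652.453 m
→ ECEF (a=6378388.000, f=1/297.0): X=4229633.8294, Y=4365458.0387, Z=-1928718.7918
→ Helmert 7p (PV): X=4230112.7009, Y=4365250.7138, Z=-1928775.4847
→ Helmert 7p (PV): X=4230429.5326, Y=4365651.7597, Z=-1928902.1256
→ Helmert 7p (PV): X=4230400.7926, Y=4365163.9838, Z=-1929465.1031
→ Helmert 7p (PV): X=4230758.1590, Y=4364909.5003, Z=-1929643.7045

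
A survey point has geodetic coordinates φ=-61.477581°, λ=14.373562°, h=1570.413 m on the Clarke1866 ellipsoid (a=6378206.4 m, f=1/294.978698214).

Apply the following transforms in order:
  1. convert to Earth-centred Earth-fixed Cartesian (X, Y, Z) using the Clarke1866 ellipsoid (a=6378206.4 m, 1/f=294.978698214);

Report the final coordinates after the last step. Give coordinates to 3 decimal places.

X=2958740.674 m, Y=758220.404 m, Z=-5582133.110 m

start: φ=-61.477581°, λ=14.373562°, h=1570.413 m
→ ECEF (a=6378206.400, f=1/294.978698214): X=2958740.6739, Y=758220.4042, Z=-5582133.1097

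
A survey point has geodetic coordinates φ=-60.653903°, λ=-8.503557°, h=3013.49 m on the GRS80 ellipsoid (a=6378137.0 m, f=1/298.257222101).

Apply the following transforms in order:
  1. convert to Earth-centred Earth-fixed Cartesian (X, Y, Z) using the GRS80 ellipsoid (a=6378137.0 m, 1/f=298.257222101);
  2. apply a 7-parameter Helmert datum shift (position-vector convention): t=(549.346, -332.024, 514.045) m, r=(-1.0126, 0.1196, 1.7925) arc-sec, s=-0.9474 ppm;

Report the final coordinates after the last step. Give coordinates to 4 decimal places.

start: φ=-60.653903°, λ=-8.503557°, h=3013.490 m
→ ECEF (a=6378137.000, f=1/298.257222101): X=3100812.2982, Y=-463616.3071, Z=-5539171.3018
→ Helmert 7p (PV): X=3101359.5236, Y=-463948.1380, Z=-5538651.5310

X=3101359.5236 m, Y=-463948.1380 m, Z=-5538651.5310 m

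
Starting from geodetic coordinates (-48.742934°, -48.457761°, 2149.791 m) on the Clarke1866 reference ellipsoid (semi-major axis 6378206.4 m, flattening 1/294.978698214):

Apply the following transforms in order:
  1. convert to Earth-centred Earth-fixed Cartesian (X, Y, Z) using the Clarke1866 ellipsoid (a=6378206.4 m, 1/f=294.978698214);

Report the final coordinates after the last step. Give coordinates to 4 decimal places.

X=2795615.1325 m, Y=-3155178.0396 m, Z=-4773167.0019 m

start: φ=-48.742934°, λ=-48.457761°, h=2149.791 m
→ ECEF (a=6378206.400, f=1/294.978698214): X=2795615.1325, Y=-3155178.0396, Z=-4773167.0019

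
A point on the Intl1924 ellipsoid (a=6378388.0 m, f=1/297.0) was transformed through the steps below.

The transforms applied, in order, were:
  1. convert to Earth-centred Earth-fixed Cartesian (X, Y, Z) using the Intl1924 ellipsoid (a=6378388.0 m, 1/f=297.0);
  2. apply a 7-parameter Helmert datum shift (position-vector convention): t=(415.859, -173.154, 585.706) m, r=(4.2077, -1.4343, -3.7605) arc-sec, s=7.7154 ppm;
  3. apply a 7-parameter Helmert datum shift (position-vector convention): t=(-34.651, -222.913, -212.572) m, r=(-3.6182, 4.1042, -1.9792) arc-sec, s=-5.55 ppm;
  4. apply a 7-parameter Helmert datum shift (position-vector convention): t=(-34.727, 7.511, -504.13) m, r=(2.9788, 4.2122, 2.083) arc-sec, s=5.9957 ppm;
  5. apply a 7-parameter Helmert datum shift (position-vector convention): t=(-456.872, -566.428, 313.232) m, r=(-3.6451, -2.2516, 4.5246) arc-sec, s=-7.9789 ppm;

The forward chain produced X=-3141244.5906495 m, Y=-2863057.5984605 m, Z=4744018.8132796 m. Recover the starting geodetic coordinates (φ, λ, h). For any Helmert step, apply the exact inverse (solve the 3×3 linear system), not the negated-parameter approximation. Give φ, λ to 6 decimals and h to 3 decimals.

start: X=-3141244.5906, Y=-2863057.5985, Z=4744018.8133 m
→ Helmert⁻¹: X=-3140823.7881, Y=-2862528.9443, Z=4743727.1301
→ Helmert⁻¹: X=-3140896.0191, Y=-2862419.0600, Z=4744180.0121
→ Helmert⁻¹: X=-3140945.7356, Y=-2862325.3933, Z=4744306.2083
→ Helmert⁻¹: X=-3141252.1913, Y=-2862090.6559, Z=4743764.1314
→ geod (Bowring, a=6378388.000): φ=48.33709400°, λ=-137.66239400°, h=2409.3400 m

φ=48.337094°, λ=-137.662394°, h=2409.340 m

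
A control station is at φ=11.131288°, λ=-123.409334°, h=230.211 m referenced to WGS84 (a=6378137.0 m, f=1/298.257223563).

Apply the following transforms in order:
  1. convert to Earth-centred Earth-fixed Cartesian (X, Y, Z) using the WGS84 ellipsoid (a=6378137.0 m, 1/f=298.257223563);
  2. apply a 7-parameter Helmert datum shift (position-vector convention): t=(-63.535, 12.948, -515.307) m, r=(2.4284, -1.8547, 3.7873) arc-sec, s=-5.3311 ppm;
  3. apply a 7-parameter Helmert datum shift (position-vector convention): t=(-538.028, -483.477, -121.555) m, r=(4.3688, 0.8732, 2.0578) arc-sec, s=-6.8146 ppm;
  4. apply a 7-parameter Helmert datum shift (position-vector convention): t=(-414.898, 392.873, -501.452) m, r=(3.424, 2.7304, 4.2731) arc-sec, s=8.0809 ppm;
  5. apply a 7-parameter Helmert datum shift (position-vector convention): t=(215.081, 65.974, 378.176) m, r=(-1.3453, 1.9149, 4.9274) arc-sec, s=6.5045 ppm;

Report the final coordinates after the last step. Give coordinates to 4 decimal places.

start: φ=11.131288°, λ=-123.409334°, h=230.211 m
→ ECEF (a=6378137.000, f=1/298.257223563): X=-3446395.1305, Y=-5224880.2337, Z=1223303.0434
→ Helmert 7p (PV): X=-3446355.3568, Y=-5224917.1136, Z=1222688.7122
→ Helmert 7p (PV): X=-3446812.5971, Y=-5225425.2642, Z=1222462.7490
→ Helmert 7p (PV): X=-3447130.9124, Y=-5225166.3171, Z=1221930.0598
→ Helmert 7p (PV): X=-3446802.0859, Y=-5225208.7086, Z=1222382.2659

X=-3446802.0859 m, Y=-5225208.7086 m, Z=1222382.2659 m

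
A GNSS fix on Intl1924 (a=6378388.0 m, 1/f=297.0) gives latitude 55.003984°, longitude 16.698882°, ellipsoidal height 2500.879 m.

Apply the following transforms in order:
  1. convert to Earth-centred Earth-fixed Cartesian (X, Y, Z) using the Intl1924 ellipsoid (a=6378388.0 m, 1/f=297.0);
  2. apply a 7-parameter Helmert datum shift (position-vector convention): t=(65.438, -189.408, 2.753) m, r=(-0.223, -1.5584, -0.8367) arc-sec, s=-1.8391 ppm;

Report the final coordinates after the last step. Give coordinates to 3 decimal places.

start: φ=55.003984°, λ=16.698882°, h=2500.879 m
→ ECEF (a=6378388.000, f=1/297.0): X=3513163.8167, Y=1053924.9352, Z=5203792.7480
→ Helmert 7p (PV): X=3513187.7525, Y=1053724.9641, Z=5203811.3344

X=3513187.752 m, Y=1053724.964 m, Z=5203811.334 m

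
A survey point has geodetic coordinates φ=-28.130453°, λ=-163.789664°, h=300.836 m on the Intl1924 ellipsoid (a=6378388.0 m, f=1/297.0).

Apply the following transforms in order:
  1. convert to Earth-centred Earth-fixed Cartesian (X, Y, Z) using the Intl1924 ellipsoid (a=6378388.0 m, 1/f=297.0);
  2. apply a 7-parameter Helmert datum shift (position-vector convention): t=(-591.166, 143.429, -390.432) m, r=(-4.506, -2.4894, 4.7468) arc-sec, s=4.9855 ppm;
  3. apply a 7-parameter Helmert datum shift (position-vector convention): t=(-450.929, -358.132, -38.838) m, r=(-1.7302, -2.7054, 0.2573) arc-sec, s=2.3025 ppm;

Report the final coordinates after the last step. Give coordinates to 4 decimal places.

X=-5406583.8543 m, Y=-1571981.7729 m, Z=-2989985.6374 m

start: φ=-28.130453°, λ=-163.789664°, h=300.836 m
→ ECEF (a=6378388.000, f=1/297.0): X=-5405615.7839, Y=-1571534.0850, Z=-2989445.9450
→ Helmert 7p (PV): X=-5406161.6538, Y=-1571588.1986, Z=-2989882.1899
→ Helmert 7p (PV): X=-5406583.8543, Y=-1571981.7729, Z=-2989985.6374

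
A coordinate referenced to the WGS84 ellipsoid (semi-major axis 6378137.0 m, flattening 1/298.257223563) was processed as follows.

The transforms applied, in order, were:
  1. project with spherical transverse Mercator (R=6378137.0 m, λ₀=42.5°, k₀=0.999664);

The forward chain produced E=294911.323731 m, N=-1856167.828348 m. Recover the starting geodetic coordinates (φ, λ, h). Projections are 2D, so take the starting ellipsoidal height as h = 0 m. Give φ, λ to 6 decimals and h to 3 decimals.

φ=-16.661497°, λ=45.265367°, h=0.000 m

start: E=294911.3237, N=-1856167.8283 m
→ tm⁻¹: φ=-16.66149700°, λ=45.26536700°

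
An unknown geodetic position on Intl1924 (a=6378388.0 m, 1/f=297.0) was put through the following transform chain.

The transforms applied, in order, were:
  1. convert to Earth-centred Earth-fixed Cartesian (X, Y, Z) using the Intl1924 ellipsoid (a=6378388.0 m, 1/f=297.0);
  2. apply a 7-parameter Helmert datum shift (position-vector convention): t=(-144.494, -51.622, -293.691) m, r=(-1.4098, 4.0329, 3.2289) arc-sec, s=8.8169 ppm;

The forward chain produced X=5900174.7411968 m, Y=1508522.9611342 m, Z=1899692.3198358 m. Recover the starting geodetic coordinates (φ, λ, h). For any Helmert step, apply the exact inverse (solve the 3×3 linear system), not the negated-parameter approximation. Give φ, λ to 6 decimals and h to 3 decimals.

φ=17.438114°, λ=14.341026°, h=3086.526 m

start: X=5900174.7412, Y=1508522.9611, Z=1899692.3198 m
→ Helmert⁻¹: X=5900253.6760, Y=1508455.9319, Z=1900094.9312
→ geod (Bowring, a=6378388.000): φ=17.43811400°, λ=14.34102600°, h=3086.5260 m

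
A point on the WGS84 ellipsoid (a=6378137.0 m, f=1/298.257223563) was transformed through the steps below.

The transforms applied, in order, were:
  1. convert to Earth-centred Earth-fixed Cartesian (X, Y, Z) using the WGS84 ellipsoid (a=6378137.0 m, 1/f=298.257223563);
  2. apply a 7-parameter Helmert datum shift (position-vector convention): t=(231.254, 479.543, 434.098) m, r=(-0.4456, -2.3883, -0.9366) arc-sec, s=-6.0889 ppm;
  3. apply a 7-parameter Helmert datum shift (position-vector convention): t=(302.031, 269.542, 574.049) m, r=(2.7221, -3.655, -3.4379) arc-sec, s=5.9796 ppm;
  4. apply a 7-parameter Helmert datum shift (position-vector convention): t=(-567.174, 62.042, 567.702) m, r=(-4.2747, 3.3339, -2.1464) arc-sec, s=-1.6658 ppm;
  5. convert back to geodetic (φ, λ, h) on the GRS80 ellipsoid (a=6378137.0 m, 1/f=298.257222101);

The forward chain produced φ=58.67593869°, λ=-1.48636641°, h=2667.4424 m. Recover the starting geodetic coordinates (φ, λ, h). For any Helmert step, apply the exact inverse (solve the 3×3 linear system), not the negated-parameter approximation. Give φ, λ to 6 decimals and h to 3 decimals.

start: φ=58.675939°, λ=-1.486366°, h=2667.442 m
→ ECEF (a=6378137.000, f=1/298.257222101): X=3324249.1620, Y=-86256.9821, Z=5427535.6255
→ Helmert⁻¹: X=3324735.0554, Y=-86397.0421, Z=5427028.9116
→ Helmert⁻¹: X=3324510.7429, Y=-86539.0425, Z=5426364.6467
→ Helmert⁻¹: X=3324362.9511, Y=-87015.7420, Z=5425924.9067
→ geod (Bowring, a=6378137.000): φ=58.66739900°, λ=-1.49938400°, h=1360.9850 m

φ=58.667399°, λ=-1.499384°, h=1360.985 m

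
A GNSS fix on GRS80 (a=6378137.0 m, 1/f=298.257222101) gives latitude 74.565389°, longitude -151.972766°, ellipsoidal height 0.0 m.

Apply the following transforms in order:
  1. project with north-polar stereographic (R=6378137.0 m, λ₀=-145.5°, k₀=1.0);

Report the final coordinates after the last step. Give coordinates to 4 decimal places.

start: φ=74.565389°, λ=-151.972766°, h=0.000 m
→ stereo (R=6378137.0, λ₀=-145.5°): E=-194871.1314, N=-1717620.2613

E=-194871.1314 m, N=-1717620.2613 m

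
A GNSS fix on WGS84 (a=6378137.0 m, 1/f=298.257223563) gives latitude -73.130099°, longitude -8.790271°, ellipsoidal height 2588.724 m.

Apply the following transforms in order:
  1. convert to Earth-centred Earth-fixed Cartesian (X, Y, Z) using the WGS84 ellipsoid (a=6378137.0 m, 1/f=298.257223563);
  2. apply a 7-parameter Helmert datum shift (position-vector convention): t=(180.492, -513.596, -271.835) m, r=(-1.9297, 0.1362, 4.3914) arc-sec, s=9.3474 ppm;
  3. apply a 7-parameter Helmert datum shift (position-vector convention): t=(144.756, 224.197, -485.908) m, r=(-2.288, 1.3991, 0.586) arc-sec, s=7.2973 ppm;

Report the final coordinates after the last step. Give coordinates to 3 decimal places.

start: φ=-73.130099°, λ=-8.790271°, h=2588.724 m
→ ECEF (a=6378137.000, f=1/298.257223563): X=1835567.2089, Y=-283841.6710, Z=-6083948.6183
→ Helmert 7p (PV): X=1835766.8844, Y=-284375.7590, Z=-6084275.8789
→ Helmert 7p (PV): X=1835884.5743, Y=-284215.9122, Z=-6084815.4834

X=1835884.574 m, Y=-284215.912 m, Z=-6084815.483 m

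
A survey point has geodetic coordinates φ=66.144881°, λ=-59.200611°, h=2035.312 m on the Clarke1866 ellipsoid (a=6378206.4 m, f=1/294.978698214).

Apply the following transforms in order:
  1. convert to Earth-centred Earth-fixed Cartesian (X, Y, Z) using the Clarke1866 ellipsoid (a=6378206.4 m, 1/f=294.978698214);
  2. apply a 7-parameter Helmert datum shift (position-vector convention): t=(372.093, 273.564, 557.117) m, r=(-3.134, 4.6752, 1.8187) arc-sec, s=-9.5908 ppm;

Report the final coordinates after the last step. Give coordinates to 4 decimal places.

X=1325482.1186 m, Y=-2222319.2149 m, Z=5812676.6922 m

start: φ=66.144881°, λ=-59.200611°, h=2035.312 m
→ ECEF (a=6378206.400, f=1/294.978698214): X=1324971.3975, Y=-2222714.0887, Z=5812171.5784
→ Helmert 7p (PV): X=1325482.1186, Y=-2222319.2149, Z=5812676.6922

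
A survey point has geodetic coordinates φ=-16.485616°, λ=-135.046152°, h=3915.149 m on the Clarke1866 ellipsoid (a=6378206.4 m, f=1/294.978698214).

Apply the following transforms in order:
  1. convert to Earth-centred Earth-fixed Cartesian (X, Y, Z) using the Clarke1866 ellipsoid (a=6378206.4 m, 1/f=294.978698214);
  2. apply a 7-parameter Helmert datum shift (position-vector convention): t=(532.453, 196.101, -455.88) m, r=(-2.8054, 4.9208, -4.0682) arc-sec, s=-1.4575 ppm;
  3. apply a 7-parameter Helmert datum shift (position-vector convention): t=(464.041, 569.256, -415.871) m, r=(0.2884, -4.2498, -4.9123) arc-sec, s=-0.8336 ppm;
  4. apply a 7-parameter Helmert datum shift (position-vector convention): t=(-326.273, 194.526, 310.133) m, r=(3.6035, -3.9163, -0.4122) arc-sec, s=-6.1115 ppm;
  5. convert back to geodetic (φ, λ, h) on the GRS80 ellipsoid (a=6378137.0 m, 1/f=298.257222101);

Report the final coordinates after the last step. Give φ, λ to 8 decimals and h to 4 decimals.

start: φ=-16.485616°, λ=-135.046152°, h=3915.149 m
→ ECEF (a=6378206.400, f=1/294.978698214): X=-4331987.3766, Y=-4325014.1227, Z=-1799323.2050
→ Helmert 7p (PV): X=-4331576.8386, Y=-4324750.7500, Z=-1799614.2914
→ Helmert 7p (PV): X=-4331175.1043, Y=-4324072.2141, Z=-1800123.9552
→ Helmert 7p (PV): X=-4331449.3702, Y=-4323811.1577, Z=-1799960.5974
→ geod (Bowring, a=6378137.000): φ=-16.49312450°, λ=-135.05056315°, h=2966.3154 m

φ=-16.49312450°, λ=-135.05056315°, h=2966.3154 m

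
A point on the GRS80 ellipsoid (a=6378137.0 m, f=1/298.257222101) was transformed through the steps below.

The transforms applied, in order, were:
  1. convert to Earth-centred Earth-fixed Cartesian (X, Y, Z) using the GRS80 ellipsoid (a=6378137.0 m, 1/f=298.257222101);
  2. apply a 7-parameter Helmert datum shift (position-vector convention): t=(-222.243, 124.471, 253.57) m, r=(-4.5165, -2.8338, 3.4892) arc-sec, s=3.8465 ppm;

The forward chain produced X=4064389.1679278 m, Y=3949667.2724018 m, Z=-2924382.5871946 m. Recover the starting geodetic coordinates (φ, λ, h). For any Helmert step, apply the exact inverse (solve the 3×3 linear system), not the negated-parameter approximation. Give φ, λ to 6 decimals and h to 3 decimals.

start: X=4064389.1679, Y=3949667.2724, Z=-2924382.5872 m
→ Helmert⁻¹: X=4064622.4071, Y=3949522.8906, Z=-2924594.2689
→ geod (Bowring, a=6378137.000): φ=-27.45232900°, λ=44.17717200°, h=3927.4720 m

φ=-27.452329°, λ=44.177172°, h=3927.472 m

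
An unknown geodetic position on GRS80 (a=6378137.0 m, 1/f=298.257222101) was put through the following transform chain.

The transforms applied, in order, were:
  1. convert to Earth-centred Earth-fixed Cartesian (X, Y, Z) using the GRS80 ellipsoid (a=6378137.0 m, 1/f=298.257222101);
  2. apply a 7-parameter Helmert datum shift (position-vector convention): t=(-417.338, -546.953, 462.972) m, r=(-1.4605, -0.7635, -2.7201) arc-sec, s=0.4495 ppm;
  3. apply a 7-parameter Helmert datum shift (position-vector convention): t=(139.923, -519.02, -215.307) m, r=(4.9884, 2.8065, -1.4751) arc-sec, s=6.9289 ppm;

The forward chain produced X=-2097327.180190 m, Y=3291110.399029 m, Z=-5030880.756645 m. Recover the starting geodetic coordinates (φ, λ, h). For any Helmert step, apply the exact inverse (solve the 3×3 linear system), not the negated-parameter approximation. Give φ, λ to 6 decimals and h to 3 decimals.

start: X=-2097327.1802, Y=3291110.3990, Z=-5030880.7566 m
→ Helmert⁻¹: X=-2097407.6593, Y=3291469.9466, Z=-5030738.7332
→ Helmert⁻¹: X=-2097051.4152, Y=3292023.3894, Z=-5031168.3715
→ geod (Bowring, a=6378137.000): φ=-52.38162900°, λ=122.49753900°, h=2945.4460 m

φ=-52.381629°, λ=122.497539°, h=2945.446 m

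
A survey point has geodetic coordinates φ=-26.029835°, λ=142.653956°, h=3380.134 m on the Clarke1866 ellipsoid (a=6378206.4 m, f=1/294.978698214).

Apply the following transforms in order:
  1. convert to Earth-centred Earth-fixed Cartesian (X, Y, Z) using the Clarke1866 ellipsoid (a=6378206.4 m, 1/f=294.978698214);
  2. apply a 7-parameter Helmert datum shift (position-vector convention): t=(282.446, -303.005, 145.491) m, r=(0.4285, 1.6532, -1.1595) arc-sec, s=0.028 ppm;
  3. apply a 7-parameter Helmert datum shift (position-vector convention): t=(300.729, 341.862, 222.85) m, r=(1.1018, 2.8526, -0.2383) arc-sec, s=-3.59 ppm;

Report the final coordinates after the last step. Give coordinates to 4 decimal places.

X=-4561079.5659 m, Y=3480914.5901 m, Z=-2782854.1808 m

start: φ=-26.029835°, λ=142.653956°, h=3380.134 m
→ ECEF (a=6378206.400, f=1/294.978698214): X=-4561641.7778, Y=3480836.5692, Z=-2783357.9024
→ Helmert 7p (PV): X=-4561362.2008, Y=3480565.0868, Z=-2783168.6969
→ Helmert 7p (PV): X=-4561079.5659, Y=3480914.5901, Z=-2782854.1808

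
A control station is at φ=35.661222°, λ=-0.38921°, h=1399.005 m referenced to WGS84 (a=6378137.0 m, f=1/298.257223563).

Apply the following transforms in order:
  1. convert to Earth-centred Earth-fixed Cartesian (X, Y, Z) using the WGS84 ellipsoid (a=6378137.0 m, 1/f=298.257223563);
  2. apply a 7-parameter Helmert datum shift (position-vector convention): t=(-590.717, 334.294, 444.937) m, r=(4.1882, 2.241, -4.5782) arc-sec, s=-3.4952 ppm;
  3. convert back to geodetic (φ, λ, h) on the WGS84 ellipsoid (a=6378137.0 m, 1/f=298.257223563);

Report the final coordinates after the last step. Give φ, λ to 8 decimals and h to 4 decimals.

start: φ=35.661222°, λ=-0.389210°, h=1399.005 m
→ ECEF (a=6378137.000, f=1/298.257223563): X=5189020.1787, Y=-35249.5354, Z=3698531.6735
→ Helmert 7p (PV): X=5188450.7259, Y=-35105.3903, Z=3698906.5908
→ geod (Bowring, a=6378137.000): φ=35.66696358°, λ=-0.38766100°, h=1154.1591 m

φ=35.66696358°, λ=-0.38766100°, h=1154.1591 m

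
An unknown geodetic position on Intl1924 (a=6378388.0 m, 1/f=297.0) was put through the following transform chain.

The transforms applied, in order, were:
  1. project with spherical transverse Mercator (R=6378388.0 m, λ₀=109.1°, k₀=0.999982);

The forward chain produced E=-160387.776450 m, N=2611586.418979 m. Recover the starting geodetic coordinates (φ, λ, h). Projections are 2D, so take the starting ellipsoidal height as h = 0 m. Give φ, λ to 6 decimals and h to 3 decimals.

φ=23.451920°, λ=107.529646°, h=0.000 m

start: E=-160387.7765, N=2611586.4190 m
→ tm⁻¹: φ=23.45192000°, λ=107.52964600°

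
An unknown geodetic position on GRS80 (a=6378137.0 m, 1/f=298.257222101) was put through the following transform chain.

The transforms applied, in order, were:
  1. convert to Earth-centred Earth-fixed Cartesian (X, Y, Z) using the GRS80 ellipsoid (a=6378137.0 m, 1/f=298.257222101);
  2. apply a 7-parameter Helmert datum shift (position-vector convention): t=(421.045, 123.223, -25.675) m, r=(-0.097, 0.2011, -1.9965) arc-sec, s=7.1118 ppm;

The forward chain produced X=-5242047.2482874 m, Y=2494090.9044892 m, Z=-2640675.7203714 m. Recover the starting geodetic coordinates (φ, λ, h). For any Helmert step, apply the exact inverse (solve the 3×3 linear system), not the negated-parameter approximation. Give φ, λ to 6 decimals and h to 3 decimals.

φ=-24.604045°, λ=154.558981°, h=3302.683 m

start: X=-5242047.2483, Y=2494090.9045, Z=-2640675.7204 m
→ Helmert⁻¹: X=-5242452.5749, Y=2493900.4435, Z=-2640635.2041
→ geod (Bowring, a=6378137.000): φ=-24.60404500°, λ=154.55898100°, h=3302.6830 m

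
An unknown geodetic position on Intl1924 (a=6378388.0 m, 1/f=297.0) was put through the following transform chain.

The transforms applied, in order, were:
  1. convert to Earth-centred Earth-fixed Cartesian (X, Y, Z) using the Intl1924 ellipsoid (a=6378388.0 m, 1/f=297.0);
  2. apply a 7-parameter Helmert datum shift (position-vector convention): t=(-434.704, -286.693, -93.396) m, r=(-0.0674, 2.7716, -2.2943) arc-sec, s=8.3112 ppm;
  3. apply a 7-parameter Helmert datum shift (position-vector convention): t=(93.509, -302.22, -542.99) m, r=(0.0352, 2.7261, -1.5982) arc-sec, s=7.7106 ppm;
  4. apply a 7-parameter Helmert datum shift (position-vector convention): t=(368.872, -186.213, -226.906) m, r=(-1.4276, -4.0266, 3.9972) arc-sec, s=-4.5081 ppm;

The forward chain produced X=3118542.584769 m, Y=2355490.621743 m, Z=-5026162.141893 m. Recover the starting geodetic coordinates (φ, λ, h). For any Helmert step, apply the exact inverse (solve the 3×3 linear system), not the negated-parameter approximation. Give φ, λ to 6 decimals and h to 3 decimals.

φ=-52.311331°, λ=37.073781°, h=1321.817 m

start: X=3118542.5848, Y=2355490.6217, Z=-5026162.1419 m
→ Helmert⁻¹: X=3118135.3050, Y=2355661.8141, Z=-5026002.4601
→ Helmert⁻¹: X=3118065.9175, Y=2355969.1705, Z=-5025379.9132
→ Helmert⁻¹: X=3118516.0183, Y=2356272.6099, Z=-5025202.0777
→ geod (Bowring, a=6378388.000): φ=-52.31133100°, λ=37.07378100°, h=1321.8170 m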